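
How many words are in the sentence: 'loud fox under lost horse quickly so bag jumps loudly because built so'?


Counting words by splitting on spaces:
  Word 1: 'loud'
  Word 2: 'fox'
  Word 3: 'under'
  Word 4: 'lost'
  Word 5: 'horse'
  Word 6: 'quickly'
  Word 7: 'so'
  Word 8: 'bag'
  Word 9: 'jumps'
  Word 10: 'loudly'
  Word 11: 'because'
  Word 12: 'built'
  Word 13: 'so'
Total words: 13

13


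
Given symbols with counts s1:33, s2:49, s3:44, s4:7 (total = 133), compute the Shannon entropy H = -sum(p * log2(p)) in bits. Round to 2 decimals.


Computing entropy H = -sum(p_i * log2(p_i)):
  s1: p = 33/133 = 0.2481, -p*log2(p) = 0.4989
  s2: p = 49/133 = 0.3684, -p*log2(p) = 0.5307
  s3: p = 44/133 = 0.3308, -p*log2(p) = 0.5280
  s4: p = 7/133 = 0.0526, -p*log2(p) = 0.2236
H = sum of terms = 1.7812
Rounded to 2 decimals: 1.78

1.78


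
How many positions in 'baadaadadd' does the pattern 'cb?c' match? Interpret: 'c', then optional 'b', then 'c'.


Pattern: cb?c means 'c', then optional 'b', then 'c'.
Scanning 'baadaadadd' position-by-position:
  Pos 0: window 'baa' -> no
  Pos 1: window 'aad' -> no
  Pos 2: window 'ada' -> no
  Pos 3: window 'daa' -> no
  Pos 4: window 'aad' -> no
  Pos 5: window 'ada' -> no
  Pos 6: window 'dad' -> no
  Pos 7: window 'add' -> no
  Pos 8: window 'dd' -> no
  Pos 9: window 'd' -> no
Total matches: 0

0


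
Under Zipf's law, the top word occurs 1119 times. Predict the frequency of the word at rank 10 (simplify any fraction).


Zipf's law: freq(rank) = f1 / rank
f1 = 1119, rank = 10
freq = 1119 / 10
GCD(1119, 10) = 1
Simplified: 1119/10

1119/10


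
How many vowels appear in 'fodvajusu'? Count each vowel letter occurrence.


Scanning each character of 'fodvajusu':
  Position 1: 'f' -> consonant (running count: 0)
  Position 2: 'o' -> vowel (running count: 1)
  Position 3: 'd' -> consonant (running count: 1)
  Position 4: 'v' -> consonant (running count: 1)
  Position 5: 'a' -> vowel (running count: 2)
  Position 6: 'j' -> consonant (running count: 2)
  Position 7: 'u' -> vowel (running count: 3)
  Position 8: 's' -> consonant (running count: 3)
  Position 9: 'u' -> vowel (running count: 4)
Total vowels: 4

4


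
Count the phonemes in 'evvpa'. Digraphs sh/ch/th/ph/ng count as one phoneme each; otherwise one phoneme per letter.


Parsing 'evvpa' greedily, digraphs first:
  'e' -> vowel phoneme (phonemes so far: 1)
  'v' -> consonant phoneme (phonemes so far: 2)
  'v' -> consonant phoneme (phonemes so far: 3)
  'p' -> consonant phoneme (phonemes so far: 4)
  'a' -> vowel phoneme (phonemes so far: 5)
Total phonemes: 5

5


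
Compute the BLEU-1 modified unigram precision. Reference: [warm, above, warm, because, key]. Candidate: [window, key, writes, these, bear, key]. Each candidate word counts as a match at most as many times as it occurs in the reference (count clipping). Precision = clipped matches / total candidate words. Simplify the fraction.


Reference word counts: {'above': 1, 'because': 1, 'key': 1, 'warm': 2}
Checking each candidate word (with clipping):
  'window' -> not in reference -> no match (matches: 0)
  'key' -> in reference (ref count 1, used 1/1) -> match (matches: 1)
  'writes' -> not in reference -> no match (matches: 1)
  'these' -> not in reference -> no match (matches: 1)
  'bear' -> not in reference -> no match (matches: 1)
  'key' -> ref count 1 already used up (1/1) -> clipped, no match (matches: 1)
Clipped matches: 1, Candidate length: 6
Precision = 1/6

1/6


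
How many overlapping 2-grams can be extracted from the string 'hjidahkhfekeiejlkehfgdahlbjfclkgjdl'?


String 'hjidahkhfekeiejlkehfgdahlbjfclkgjdl' has length L = 35.
Number of overlapping n-grams = L - n + 1
Substituting: 35 - 2 + 1 = 34

34


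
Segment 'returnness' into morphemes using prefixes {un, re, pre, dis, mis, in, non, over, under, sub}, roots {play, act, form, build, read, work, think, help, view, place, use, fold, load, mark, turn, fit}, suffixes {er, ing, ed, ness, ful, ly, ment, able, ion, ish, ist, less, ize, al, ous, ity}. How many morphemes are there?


Segmenting 'returnness' against the inventory:
  're' -> prefix (morpheme 1)
  'turn' -> root (morpheme 2)
  'ness' -> suffix (morpheme 3)
Total morphemes: 3

3


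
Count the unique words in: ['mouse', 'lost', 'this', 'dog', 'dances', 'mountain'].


Listing all tokens and tracking unique types:
  Token 1: 'mouse' -> NEW (unique so far: 1)
  Token 2: 'lost' -> NEW (unique so far: 2)
  Token 3: 'this' -> NEW (unique so far: 3)
  Token 4: 'dog' -> NEW (unique so far: 4)
  Token 5: 'dances' -> NEW (unique so far: 5)
  Token 6: 'mountain' -> NEW (unique so far: 6)
Unique types: ('dances', 'dog', 'lost', 'mountain', 'mouse', 'this')
Vocabulary size: 6

6


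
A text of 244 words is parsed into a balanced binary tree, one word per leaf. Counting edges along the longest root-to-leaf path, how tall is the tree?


In a balanced binary tree with n leaves the deepest leaf is ceil(log2(n)) edges below the root.
log2(244) = 7.9307
ceil(7.9307) = 8
height (edges) = 8

8


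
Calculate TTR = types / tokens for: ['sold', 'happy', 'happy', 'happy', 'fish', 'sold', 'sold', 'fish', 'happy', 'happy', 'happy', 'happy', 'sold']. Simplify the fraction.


Tokens: 13
Unique types: ('fish', 'happy', 'sold') = 3
TTR = 3/13
Already in lowest terms.

3/13


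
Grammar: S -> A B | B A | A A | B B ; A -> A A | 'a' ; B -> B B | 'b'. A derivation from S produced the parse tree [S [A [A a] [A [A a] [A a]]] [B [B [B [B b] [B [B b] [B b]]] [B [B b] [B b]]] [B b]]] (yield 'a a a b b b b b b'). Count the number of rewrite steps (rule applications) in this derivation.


Every bracketed nonterminal node [X ...] in the tree is produced by exactly one rule application.
Reading the tree off as a leftmost derivation:
  Step 1: S  =>  A B   (applied S -> A B)
  Step 2: A B  =>  A A B   (applied A -> A A)
  Step 3: A A B  =>  a A B   (applied A -> a)
  Step 4: a A B  =>  a A A B   (applied A -> A A)
  Step 5: a A A B  =>  a a A B   (applied A -> a)
  Step 6: a a A B  =>  a a a B   (applied A -> a)
  Step 7: a a a B  =>  a a a B B   (applied B -> B B)
  Step 8: a a a B B  =>  a a a B B B   (applied B -> B B)
  Step 9: a a a B B B  =>  a a a B B B B   (applied B -> B B)
  Step 10: a a a B B B B  =>  a a a b B B B   (applied B -> b)
  Step 11: a a a b B B B  =>  a a a b B B B B   (applied B -> B B)
  Step 12: a a a b B B B B  =>  a a a b b B B B   (applied B -> b)
  Step 13: a a a b b B B B  =>  a a a b b b B B   (applied B -> b)
  Step 14: a a a b b b B B  =>  a a a b b b B B B   (applied B -> B B)
  Step 15: a a a b b b B B B  =>  a a a b b b b B B   (applied B -> b)
  Step 16: a a a b b b b B B  =>  a a a b b b b b B   (applied B -> b)
  Step 17: a a a b b b b b B  =>  a a a b b b b b b   (applied B -> b)
Final yield: a a a b b b b b b
Total rewrite steps: 17

17


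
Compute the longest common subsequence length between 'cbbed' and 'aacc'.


DP table for LCS of 'cbbed' and 'aacc':
       a  a  c  c
    0  0  0  0  0
  c 0  0  0  1  1
  b 0  0  0  1  1
  b 0  0  0  1  1
  e 0  0  0  1  1
  d 0  0  0  1  1
LCS: 'c'
LCS length = 1

1


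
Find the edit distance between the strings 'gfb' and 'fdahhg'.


Building DP table for s1='gfb' (len 3) and s2='fdahhg' (len 6):
       f  d  a  h  h  g
    0  1  2  3  4  5  6
  g 1  1  2  3  4  5  5
  f 2  1  2  3  4  5  6
  b 3  2  2  3  4  5  6
Edit distance = dp[3][6] = 6

6


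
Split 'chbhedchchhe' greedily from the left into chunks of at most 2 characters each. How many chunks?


'chbhedchchhe' has 12 characters.
Chunking with max size 2:
  Chunk 1: 'ch' (positions 0-1)
  Chunk 2: 'bh' (positions 2-3)
  Chunk 3: 'ed' (positions 4-5)
  Chunk 4: 'ch' (positions 6-7)
  Chunk 5: 'ch' (positions 8-9)
  Chunk 6: 'he' (positions 10-11)
Total chunks: ceil(12 / 2) = 6

6


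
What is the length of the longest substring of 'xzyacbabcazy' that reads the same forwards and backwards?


Scanning 'xzyacbabcazy' for palindromic substrings.
Substring at positions 3-9: 'acbabca'.
Check: reverse('acbabca') = 'acbabca' -> palindrome confirmed.
Neighbouring characters ('y' / 'z') break symmetry, so it cannot extend further.
No longer palindromic substring exists; longest length = 7

7


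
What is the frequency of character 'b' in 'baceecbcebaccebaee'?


Scanning 'baceecbcebaccebaee' for 'b':
  Position 0: 'b' -> MATCH (count: 1)
  Position 6: 'b' -> MATCH (count: 2)
  Position 9: 'b' -> MATCH (count: 3)
  Position 14: 'b' -> MATCH (count: 4)
Total occurrences of 'b': 4

4


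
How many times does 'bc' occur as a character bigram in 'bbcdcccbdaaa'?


Scanning 'bbcdcccbdaaa' for bigram 'bc':
  Position 0: 'bb' -> no
  Position 1: 'bc' -> MATCH
  Position 2: 'cd' -> no
  Position 3: 'dc' -> no
  Position 4: 'cc' -> no
  Position 5: 'cc' -> no
  Position 6: 'cb' -> no
  Position 7: 'bd' -> no
  Position 8: 'da' -> no
  Position 9: 'aa' -> no
  Position 10: 'aa' -> no
Total matches: 1

1


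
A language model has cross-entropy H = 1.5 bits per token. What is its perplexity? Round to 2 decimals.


Perplexity formula: PP = 2^H
H = 1.5
PP = 2^1.5
Decompose: 2^1.5 = 2^1 * 2^0.5 = 2^1 * sqrt(2)
2^1 = 2, sqrt(2) ~ 1.4142136
PP ~ 2 * 1.4142136 = 2.8284272
Rounded to 2 decimals: 2.83

2.83


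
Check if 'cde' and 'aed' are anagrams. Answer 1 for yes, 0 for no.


Sort characters of 'cde': 'cde'
Sort characters of 'aed': 'ade'
Sorted forms differ -> they are NOT anagrams
Result: 0

0


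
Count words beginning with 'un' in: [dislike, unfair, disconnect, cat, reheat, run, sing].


Checking each word for prefix 'un':
  'dislike' -> no (count: 0)
  'unfair' -> YES, starts with 'un' (count: 1)
  'disconnect' -> no (count: 1)
  'cat' -> no (count: 1)
  'reheat' -> no (count: 1)
  'run' -> no (count: 1)
  'sing' -> no (count: 1)
Total with prefix 'un': 1

1


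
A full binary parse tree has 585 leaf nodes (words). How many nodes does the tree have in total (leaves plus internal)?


Leaf nodes (terminals): 585
Internal nodes = n - 1 = 585 - 1 = 584
Total = leaves + internal = 585 + 584 = 1169

1169


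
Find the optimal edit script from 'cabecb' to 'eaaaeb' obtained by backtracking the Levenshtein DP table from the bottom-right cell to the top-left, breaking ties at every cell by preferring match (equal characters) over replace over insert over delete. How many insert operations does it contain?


Edit distance = 4. Backtracking from cell (6, 6) with preference match > replace > insert > delete,
then listing the resulting alignment 'cabecb' -> 'eaaaeb' left to right:
  Step 1: replace c->e
  Step 2: keep 'a'
  Step 3: replace b->a
  Step 4: replace e->a
  Step 5: replace c->e
  Step 6: keep 'b'
Total insertions: 0

0


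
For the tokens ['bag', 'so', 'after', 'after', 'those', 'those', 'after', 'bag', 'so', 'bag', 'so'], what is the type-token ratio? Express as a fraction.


Tokens: 11
Unique types: ('after', 'bag', 'so', 'those') = 4
TTR = 4/11
Already in lowest terms.

4/11


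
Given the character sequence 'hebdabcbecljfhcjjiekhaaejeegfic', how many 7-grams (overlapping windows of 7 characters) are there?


String 'hebdabcbecljfhcjjiekhaaejeegfic' has length L = 31.
Number of overlapping n-grams = L - n + 1
Substituting: 31 - 7 + 1 = 25

25


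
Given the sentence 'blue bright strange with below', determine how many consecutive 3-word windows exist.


Word trigrams from [5] words:
  Trigram 1: (blue bright strange)
  Trigram 2: (bright strange with)
  Trigram 3: (strange with below)
Total word trigrams: 5 - 2 = 3

3


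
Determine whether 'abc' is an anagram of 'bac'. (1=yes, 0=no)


Sort characters of 'abc': 'abc'
Sort characters of 'bac': 'abc'
Sorted forms match -> they ARE anagrams
Result: 1

1


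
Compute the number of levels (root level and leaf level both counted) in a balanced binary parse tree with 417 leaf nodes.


In a balanced binary tree with n leaves the deepest leaf is ceil(log2(n)) edges below the root,
so counting node levels inclusive of root and leaves gives ceil(log2(n)) + 1 levels.
log2(417) = 8.7039
ceil(8.7039) = 9
levels = 9 + 1 = 10

10


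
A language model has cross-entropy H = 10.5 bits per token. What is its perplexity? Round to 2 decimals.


Perplexity formula: PP = 2^H
H = 10.5
PP = 2^10.5
Decompose: 2^10.5 = 2^10 * 2^0.5 = 2^10 * sqrt(2)
2^10 = 1024, sqrt(2) ~ 1.4142136
PP ~ 1024 * 1.4142136 = 1448.1547264
Rounded to 2 decimals: 1448.15

1448.15


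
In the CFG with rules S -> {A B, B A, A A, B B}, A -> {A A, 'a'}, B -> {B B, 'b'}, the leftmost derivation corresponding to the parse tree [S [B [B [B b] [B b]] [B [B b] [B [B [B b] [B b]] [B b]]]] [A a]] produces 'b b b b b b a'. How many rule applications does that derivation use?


Every bracketed nonterminal node [X ...] in the tree is produced by exactly one rule application.
Reading the tree off as a leftmost derivation:
  Step 1: S  =>  B A   (applied S -> B A)
  Step 2: B A  =>  B B A   (applied B -> B B)
  Step 3: B B A  =>  B B B A   (applied B -> B B)
  Step 4: B B B A  =>  b B B A   (applied B -> b)
  Step 5: b B B A  =>  b b B A   (applied B -> b)
  Step 6: b b B A  =>  b b B B A   (applied B -> B B)
  Step 7: b b B B A  =>  b b b B A   (applied B -> b)
  Step 8: b b b B A  =>  b b b B B A   (applied B -> B B)
  Step 9: b b b B B A  =>  b b b B B B A   (applied B -> B B)
  Step 10: b b b B B B A  =>  b b b b B B A   (applied B -> b)
  Step 11: b b b b B B A  =>  b b b b b B A   (applied B -> b)
  Step 12: b b b b b B A  =>  b b b b b b A   (applied B -> b)
  Step 13: b b b b b b A  =>  b b b b b b a   (applied A -> a)
Final yield: b b b b b b a
Total rewrite steps: 13

13


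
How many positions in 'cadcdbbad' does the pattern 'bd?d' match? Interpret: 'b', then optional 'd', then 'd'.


Pattern: bd?d means 'b', then optional 'd', then 'd'.
Scanning 'cadcdbbad' position-by-position:
  Pos 0: window 'cad' -> no
  Pos 1: window 'adc' -> no
  Pos 2: window 'dcd' -> no
  Pos 3: window 'cdb' -> no
  Pos 4: window 'dbb' -> no
  Pos 5: window 'bba' -> no
  Pos 6: window 'bad' -> no
  Pos 7: window 'ad' -> no
  Pos 8: window 'd' -> no
Total matches: 0

0


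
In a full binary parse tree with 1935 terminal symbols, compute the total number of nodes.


Leaf nodes (terminals): 1935
Internal nodes = n - 1 = 1935 - 1 = 1934
Total = leaves + internal = 1935 + 1934 = 3869

3869


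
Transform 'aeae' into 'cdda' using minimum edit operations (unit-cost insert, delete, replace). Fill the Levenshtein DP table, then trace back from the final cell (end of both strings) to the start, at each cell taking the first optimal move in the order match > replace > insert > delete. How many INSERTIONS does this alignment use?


Edit distance = 4. Backtracking from cell (4, 4) with preference match > replace > insert > delete,
then listing the resulting alignment 'aeae' -> 'cdda' left to right:
  Step 1: replace a->c
  Step 2: replace e->d
  Step 3: replace a->d
  Step 4: replace e->a
Total insertions: 0

0


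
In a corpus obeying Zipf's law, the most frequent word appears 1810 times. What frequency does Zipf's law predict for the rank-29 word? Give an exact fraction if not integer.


Zipf's law: freq(rank) = f1 / rank
f1 = 1810, rank = 29
freq = 1810 / 29
GCD(1810, 29) = 1
Simplified: 1810/29

1810/29


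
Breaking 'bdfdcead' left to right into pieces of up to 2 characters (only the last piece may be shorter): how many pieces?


'bdfdcead' has 8 characters.
Chunking with max size 2:
  Chunk 1: 'bd' (positions 0-1)
  Chunk 2: 'fd' (positions 2-3)
  Chunk 3: 'ce' (positions 4-5)
  Chunk 4: 'ad' (positions 6-7)
Total chunks: ceil(8 / 2) = 4

4


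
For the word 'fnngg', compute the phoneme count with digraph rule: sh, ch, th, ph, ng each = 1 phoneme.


Parsing 'fnngg' greedily, digraphs first:
  'f' -> consonant phoneme (phonemes so far: 1)
  'n' -> consonant phoneme (phonemes so far: 2)
  'ng' -> digraph (1 consonant phoneme) (phonemes so far: 3)
  'g' -> consonant phoneme (phonemes so far: 4)
Total phonemes: 4

4


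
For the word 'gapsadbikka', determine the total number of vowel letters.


Scanning each character of 'gapsadbikka':
  Position 1: 'g' -> consonant (running count: 0)
  Position 2: 'a' -> vowel (running count: 1)
  Position 3: 'p' -> consonant (running count: 1)
  Position 4: 's' -> consonant (running count: 1)
  Position 5: 'a' -> vowel (running count: 2)
  Position 6: 'd' -> consonant (running count: 2)
  Position 7: 'b' -> consonant (running count: 2)
  Position 8: 'i' -> vowel (running count: 3)
  Position 9: 'k' -> consonant (running count: 3)
  Position 10: 'k' -> consonant (running count: 3)
  Position 11: 'a' -> vowel (running count: 4)
Total vowels: 4

4


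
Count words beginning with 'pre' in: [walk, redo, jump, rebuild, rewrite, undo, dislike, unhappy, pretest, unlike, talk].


Checking each word for prefix 'pre':
  'walk' -> no (count: 0)
  'redo' -> no (count: 0)
  'jump' -> no (count: 0)
  'rebuild' -> no (count: 0)
  'rewrite' -> no (count: 0)
  'undo' -> no (count: 0)
  'dislike' -> no (count: 0)
  'unhappy' -> no (count: 0)
  'pretest' -> YES, starts with 'pre' (count: 1)
  'unlike' -> no (count: 1)
  'talk' -> no (count: 1)
Total with prefix 'pre': 1

1


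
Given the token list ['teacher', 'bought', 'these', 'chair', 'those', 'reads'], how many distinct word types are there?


Listing all tokens and tracking unique types:
  Token 1: 'teacher' -> NEW (unique so far: 1)
  Token 2: 'bought' -> NEW (unique so far: 2)
  Token 3: 'these' -> NEW (unique so far: 3)
  Token 4: 'chair' -> NEW (unique so far: 4)
  Token 5: 'those' -> NEW (unique so far: 5)
  Token 6: 'reads' -> NEW (unique so far: 6)
Unique types: ('bought', 'chair', 'reads', 'teacher', 'these', 'those')
Vocabulary size: 6

6


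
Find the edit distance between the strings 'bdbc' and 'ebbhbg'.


Building DP table for s1='bdbc' (len 4) and s2='ebbhbg' (len 6):
       e  b  b  h  b  g
    0  1  2  3  4  5  6
  b 1  1  1  2  3  4  5
  d 2  2  2  2  3  4  5
  b 3  3  2  2  3  3  4
  c 4  4  3  3  3  4  4
Edit distance = dp[4][6] = 4

4


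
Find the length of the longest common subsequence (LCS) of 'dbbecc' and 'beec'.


DP table for LCS of 'dbbecc' and 'beec':
       b  e  e  c
    0  0  0  0  0
  d 0  0  0  0  0
  b 0  1  1  1  1
  b 0  1  1  1  1
  e 0  1  2  2  2
  c 0  1  2  2  3
  c 0  1  2  2  3
LCS: 'bec'
LCS length = 3

3


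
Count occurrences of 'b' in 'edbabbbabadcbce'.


Scanning 'edbabbbabadcbce' for 'b':
  Position 2: 'b' -> MATCH (count: 1)
  Position 4: 'b' -> MATCH (count: 2)
  Position 5: 'b' -> MATCH (count: 3)
  Position 6: 'b' -> MATCH (count: 4)
  Position 8: 'b' -> MATCH (count: 5)
  Position 12: 'b' -> MATCH (count: 6)
Total occurrences of 'b': 6

6


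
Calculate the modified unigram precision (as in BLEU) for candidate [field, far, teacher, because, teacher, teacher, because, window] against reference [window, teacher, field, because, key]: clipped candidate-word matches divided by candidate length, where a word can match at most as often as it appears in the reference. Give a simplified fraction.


Reference word counts: {'because': 1, 'field': 1, 'key': 1, 'teacher': 1, 'window': 1}
Checking each candidate word (with clipping):
  'field' -> in reference (ref count 1, used 1/1) -> match (matches: 1)
  'far' -> not in reference -> no match (matches: 1)
  'teacher' -> in reference (ref count 1, used 1/1) -> match (matches: 2)
  'because' -> in reference (ref count 1, used 1/1) -> match (matches: 3)
  'teacher' -> ref count 1 already used up (1/1) -> clipped, no match (matches: 3)
  'teacher' -> ref count 1 already used up (1/1) -> clipped, no match (matches: 3)
  'because' -> ref count 1 already used up (1/1) -> clipped, no match (matches: 3)
  'window' -> in reference (ref count 1, used 1/1) -> match (matches: 4)
Clipped matches: 4, Candidate length: 8
Precision = 4/8 = 1/2

1/2


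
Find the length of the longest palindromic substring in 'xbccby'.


Scanning 'xbccby' for palindromic substrings.
Substring at positions 1-4: 'bccb'.
Check: reverse('bccb') = 'bccb' -> palindrome confirmed.
Neighbouring characters ('x' / 'y') break symmetry, so it cannot extend further.
No longer palindromic substring exists; longest length = 4

4


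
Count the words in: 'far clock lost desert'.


Counting words by splitting on spaces:
  Word 1: 'far'
  Word 2: 'clock'
  Word 3: 'lost'
  Word 4: 'desert'
Total words: 4

4


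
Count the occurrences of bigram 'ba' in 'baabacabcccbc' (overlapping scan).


Scanning 'baabacabcccbc' for bigram 'ba':
  Position 0: 'ba' -> MATCH
  Position 1: 'aa' -> no
  Position 2: 'ab' -> no
  Position 3: 'ba' -> MATCH
  Position 4: 'ac' -> no
  Position 5: 'ca' -> no
  Position 6: 'ab' -> no
  Position 7: 'bc' -> no
  Position 8: 'cc' -> no
  Position 9: 'cc' -> no
  Position 10: 'cb' -> no
  Position 11: 'bc' -> no
Total matches: 2

2


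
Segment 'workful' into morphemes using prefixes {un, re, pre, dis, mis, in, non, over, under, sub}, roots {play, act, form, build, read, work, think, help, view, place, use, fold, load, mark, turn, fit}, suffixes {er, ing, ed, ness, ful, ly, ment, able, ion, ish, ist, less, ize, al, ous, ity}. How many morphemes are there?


Segmenting 'workful' against the inventory:
  'work' -> root (morpheme 1)
  'ful' -> suffix (morpheme 2)
Total morphemes: 2

2


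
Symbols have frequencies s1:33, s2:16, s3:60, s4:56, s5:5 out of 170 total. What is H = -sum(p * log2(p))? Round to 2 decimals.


Computing entropy H = -sum(p_i * log2(p_i)):
  s1: p = 33/170 = 0.1941, -p*log2(p) = 0.4591
  s2: p = 16/170 = 0.0941, -p*log2(p) = 0.3209
  s3: p = 60/170 = 0.3529, -p*log2(p) = 0.5303
  s4: p = 56/170 = 0.3294, -p*log2(p) = 0.5277
  s5: p = 5/170 = 0.0294, -p*log2(p) = 0.1496
H = sum of terms = 1.9876
Rounded to 2 decimals: 1.99

1.99


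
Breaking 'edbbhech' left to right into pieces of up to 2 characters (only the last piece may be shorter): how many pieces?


'edbbhech' has 8 characters.
Chunking with max size 2:
  Chunk 1: 'ed' (positions 0-1)
  Chunk 2: 'bb' (positions 2-3)
  Chunk 3: 'he' (positions 4-5)
  Chunk 4: 'ch' (positions 6-7)
Total chunks: ceil(8 / 2) = 4

4


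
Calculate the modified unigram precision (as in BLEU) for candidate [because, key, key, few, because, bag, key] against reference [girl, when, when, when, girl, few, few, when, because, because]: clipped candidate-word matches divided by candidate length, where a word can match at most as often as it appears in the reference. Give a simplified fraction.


Reference word counts: {'because': 2, 'few': 2, 'girl': 2, 'when': 4}
Checking each candidate word (with clipping):
  'because' -> in reference (ref count 2, used 1/2) -> match (matches: 1)
  'key' -> not in reference -> no match (matches: 1)
  'key' -> not in reference -> no match (matches: 1)
  'few' -> in reference (ref count 2, used 1/2) -> match (matches: 2)
  'because' -> in reference (ref count 2, used 2/2) -> match (matches: 3)
  'bag' -> not in reference -> no match (matches: 3)
  'key' -> not in reference -> no match (matches: 3)
Clipped matches: 3, Candidate length: 7
Precision = 3/7

3/7


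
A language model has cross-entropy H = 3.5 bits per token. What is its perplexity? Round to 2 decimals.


Perplexity formula: PP = 2^H
H = 3.5
PP = 2^3.5
Decompose: 2^3.5 = 2^3 * 2^0.5 = 2^3 * sqrt(2)
2^3 = 8, sqrt(2) ~ 1.4142136
PP ~ 8 * 1.4142136 = 11.3137088
Rounded to 2 decimals: 11.31

11.31


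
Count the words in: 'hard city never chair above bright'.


Counting words by splitting on spaces:
  Word 1: 'hard'
  Word 2: 'city'
  Word 3: 'never'
  Word 4: 'chair'
  Word 5: 'above'
  Word 6: 'bright'
Total words: 6

6


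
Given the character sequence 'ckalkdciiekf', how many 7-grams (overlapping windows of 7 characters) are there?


String 'ckalkdciiekf' has length L = 12.
Number of overlapping n-grams = L - n + 1
Substituting: 12 - 7 + 1 = 6

6


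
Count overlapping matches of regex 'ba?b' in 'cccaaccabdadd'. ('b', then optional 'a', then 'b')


Pattern: ba?b means 'b', then optional 'a', then 'b'.
Scanning 'cccaaccabdadd' position-by-position:
  Pos 0: window 'ccc' -> no
  Pos 1: window 'cca' -> no
  Pos 2: window 'caa' -> no
  Pos 3: window 'aac' -> no
  Pos 4: window 'acc' -> no
  Pos 5: window 'cca' -> no
  Pos 6: window 'cab' -> no
  Pos 7: window 'abd' -> no
  Pos 8: window 'bda' -> no
  Pos 9: window 'dad' -> no
  Pos 10: window 'add' -> no
  Pos 11: window 'dd' -> no
  Pos 12: window 'd' -> no
Total matches: 0

0


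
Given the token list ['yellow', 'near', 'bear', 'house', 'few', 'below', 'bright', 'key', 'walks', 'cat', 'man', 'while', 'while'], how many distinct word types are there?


Listing all tokens and tracking unique types:
  Token 1: 'yellow' -> NEW (unique so far: 1)
  Token 2: 'near' -> NEW (unique so far: 2)
  Token 3: 'bear' -> NEW (unique so far: 3)
  Token 4: 'house' -> NEW (unique so far: 4)
  Token 5: 'few' -> NEW (unique so far: 5)
  Token 6: 'below' -> NEW (unique so far: 6)
  Token 7: 'bright' -> NEW (unique so far: 7)
  Token 8: 'key' -> NEW (unique so far: 8)
  Token 9: 'walks' -> NEW (unique so far: 9)
  Token 10: 'cat' -> NEW (unique so far: 10)
  Token 11: 'man' -> NEW (unique so far: 11)
  Token 12: 'while' -> NEW (unique so far: 12)
  Token 13: 'while' -> duplicate (unique so far: 12)
Unique types: ('bear', 'below', 'bright', 'cat', 'few', 'house', 'key', 'man', 'near', 'walks', 'while', 'yellow')
Vocabulary size: 12

12


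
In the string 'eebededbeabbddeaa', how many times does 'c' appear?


Scanning 'eebededbeabbddeaa' for 'c':
  No matches found.
Total occurrences of 'c': 0

0


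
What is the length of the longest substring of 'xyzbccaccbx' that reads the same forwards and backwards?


Scanning 'xyzbccaccbx' for palindromic substrings.
Substring at positions 3-9: 'bccaccb'.
Check: reverse('bccaccb') = 'bccaccb' -> palindrome confirmed.
Neighbouring characters ('z' / 'x') break symmetry, so it cannot extend further.
No longer palindromic substring exists; longest length = 7

7


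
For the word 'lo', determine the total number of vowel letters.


Scanning each character of 'lo':
  Position 1: 'l' -> consonant (running count: 0)
  Position 2: 'o' -> vowel (running count: 1)
Total vowels: 1

1


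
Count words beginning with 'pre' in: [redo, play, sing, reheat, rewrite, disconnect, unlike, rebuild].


Checking each word for prefix 'pre':
  'redo' -> no (count: 0)
  'play' -> no (count: 0)
  'sing' -> no (count: 0)
  'reheat' -> no (count: 0)
  'rewrite' -> no (count: 0)
  'disconnect' -> no (count: 0)
  'unlike' -> no (count: 0)
  'rebuild' -> no (count: 0)
Total with prefix 'pre': 0

0


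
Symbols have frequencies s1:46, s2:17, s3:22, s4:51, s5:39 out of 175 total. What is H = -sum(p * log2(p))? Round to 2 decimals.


Computing entropy H = -sum(p_i * log2(p_i)):
  s1: p = 46/175 = 0.2629, -p*log2(p) = 0.5067
  s2: p = 17/175 = 0.0971, -p*log2(p) = 0.3268
  s3: p = 22/175 = 0.1257, -p*log2(p) = 0.3761
  s4: p = 51/175 = 0.2914, -p*log2(p) = 0.5184
  s5: p = 39/175 = 0.2229, -p*log2(p) = 0.4827
H = sum of terms = 2.2107
Rounded to 2 decimals: 2.21

2.21


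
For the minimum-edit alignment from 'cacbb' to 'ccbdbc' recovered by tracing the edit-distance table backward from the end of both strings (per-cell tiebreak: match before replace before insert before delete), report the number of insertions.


Edit distance = 3. Backtracking from cell (5, 6) with preference match > replace > insert > delete,
then listing the resulting alignment 'cacbb' -> 'ccbdbc' left to right:
  Step 1: keep 'c'
  Step 2: delete 'a'
  Step 3: keep 'c'
  Step 4: keep 'b'
  Step 5: insert 'd' [insertion #1]
  Step 6: keep 'b'
  Step 7: insert 'c' [insertion #2]
Total insertions: 2

2


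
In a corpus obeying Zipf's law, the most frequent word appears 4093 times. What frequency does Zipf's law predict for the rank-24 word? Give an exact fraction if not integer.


Zipf's law: freq(rank) = f1 / rank
f1 = 4093, rank = 24
freq = 4093 / 24
GCD(4093, 24) = 1
Simplified: 4093/24

4093/24


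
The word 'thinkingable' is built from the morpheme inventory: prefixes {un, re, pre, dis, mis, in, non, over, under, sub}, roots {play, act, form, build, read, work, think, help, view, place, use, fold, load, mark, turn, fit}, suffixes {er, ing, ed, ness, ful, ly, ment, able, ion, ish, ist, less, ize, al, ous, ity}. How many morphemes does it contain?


Segmenting 'thinkingable' against the inventory:
  'think' -> root (morpheme 1)
  'ing' -> suffix (morpheme 2)
  'able' -> suffix (morpheme 3)
Total morphemes: 3

3


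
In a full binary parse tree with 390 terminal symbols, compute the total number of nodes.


Leaf nodes (terminals): 390
Internal nodes = n - 1 = 390 - 1 = 389
Total = leaves + internal = 390 + 389 = 779

779


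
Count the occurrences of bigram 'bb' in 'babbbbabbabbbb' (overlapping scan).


Scanning 'babbbbabbabbbb' for bigram 'bb':
  Position 0: 'ba' -> no
  Position 1: 'ab' -> no
  Position 2: 'bb' -> MATCH
  Position 3: 'bb' -> MATCH
  Position 4: 'bb' -> MATCH
  Position 5: 'ba' -> no
  Position 6: 'ab' -> no
  Position 7: 'bb' -> MATCH
  Position 8: 'ba' -> no
  Position 9: 'ab' -> no
  Position 10: 'bb' -> MATCH
  Position 11: 'bb' -> MATCH
  Position 12: 'bb' -> MATCH
Total matches: 7

7


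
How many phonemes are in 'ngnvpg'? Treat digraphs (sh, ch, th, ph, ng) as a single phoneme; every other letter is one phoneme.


Parsing 'ngnvpg' greedily, digraphs first:
  'ng' -> digraph (1 consonant phoneme) (phonemes so far: 1)
  'n' -> consonant phoneme (phonemes so far: 2)
  'v' -> consonant phoneme (phonemes so far: 3)
  'p' -> consonant phoneme (phonemes so far: 4)
  'g' -> consonant phoneme (phonemes so far: 5)
Total phonemes: 5

5


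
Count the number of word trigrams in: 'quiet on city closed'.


Word trigrams from [4] words:
  Trigram 1: (quiet on city)
  Trigram 2: (on city closed)
Total word trigrams: 4 - 2 = 2

2


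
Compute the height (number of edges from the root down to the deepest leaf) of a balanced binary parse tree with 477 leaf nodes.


In a balanced binary tree with n leaves the deepest leaf is ceil(log2(n)) edges below the root.
log2(477) = 8.8978
ceil(8.8978) = 9
height (edges) = 9

9


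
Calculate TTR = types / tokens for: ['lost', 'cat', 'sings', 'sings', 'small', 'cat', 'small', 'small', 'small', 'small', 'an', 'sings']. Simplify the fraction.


Tokens: 12
Unique types: ('an', 'cat', 'lost', 'sings', 'small') = 5
TTR = 5/12
Already in lowest terms.

5/12


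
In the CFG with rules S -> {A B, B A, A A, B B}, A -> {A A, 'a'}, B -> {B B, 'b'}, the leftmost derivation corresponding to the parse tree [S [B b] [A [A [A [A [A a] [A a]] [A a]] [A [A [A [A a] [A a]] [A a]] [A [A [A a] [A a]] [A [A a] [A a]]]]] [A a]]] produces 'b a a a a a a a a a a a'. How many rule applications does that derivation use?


Every bracketed nonterminal node [X ...] in the tree is produced by exactly one rule application.
Reading the tree off as a leftmost derivation:
  Step 1: S  =>  B A   (applied S -> B A)
  Step 2: B A  =>  b A   (applied B -> b)
  Step 3: b A  =>  b A A   (applied A -> A A)
  Step 4: b A A  =>  b A A A   (applied A -> A A)
  Step 5: b A A A  =>  b A A A A   (applied A -> A A)
  Step 6: b A A A A  =>  b A A A A A   (applied A -> A A)
  Step 7: b A A A A A  =>  b a A A A A   (applied A -> a)
  Step 8: b a A A A A  =>  b a a A A A   (applied A -> a)
  Step 9: b a a A A A  =>  b a a a A A   (applied A -> a)
  Step 10: b a a a A A  =>  b a a a A A A   (applied A -> A A)
  Step 11: b a a a A A A  =>  b a a a A A A A   (applied A -> A A)
  Step 12: b a a a A A A A  =>  b a a a A A A A A   (applied A -> A A)
  Step 13: b a a a A A A A A  =>  b a a a a A A A A   (applied A -> a)
  Step 14: b a a a a A A A A  =>  b a a a a a A A A   (applied A -> a)
  Step 15: b a a a a a A A A  =>  b a a a a a a A A   (applied A -> a)
  Step 16: b a a a a a a A A  =>  b a a a a a a A A A   (applied A -> A A)
  Step 17: b a a a a a a A A A  =>  b a a a a a a A A A A   (applied A -> A A)
  Step 18: b a a a a a a A A A A  =>  b a a a a a a a A A A   (applied A -> a)
  Step 19: b a a a a a a a A A A  =>  b a a a a a a a a A A   (applied A -> a)
  Step 20: b a a a a a a a a A A  =>  b a a a a a a a a A A A   (applied A -> A A)
  Step 21: b a a a a a a a a A A A  =>  b a a a a a a a a a A A   (applied A -> a)
  Step 22: b a a a a a a a a a A A  =>  b a a a a a a a a a a A   (applied A -> a)
  Step 23: b a a a a a a a a a a A  =>  b a a a a a a a a a a a   (applied A -> a)
Final yield: b a a a a a a a a a a a
Total rewrite steps: 23

23


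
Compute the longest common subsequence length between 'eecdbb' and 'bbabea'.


DP table for LCS of 'eecdbb' and 'bbabea':
       b  b  a  b  e  a
    0  0  0  0  0  0  0
  e 0  0  0  0  0  1  1
  e 0  0  0  0  0  1  1
  c 0  0  0  0  0  1  1
  d 0  0  0  0  0  1  1
  b 0  1  1  1  1  1  1
  b 0  1  2  2  2  2  2
LCS: 'bb'
LCS length = 2

2


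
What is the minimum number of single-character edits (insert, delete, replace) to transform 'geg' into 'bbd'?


Building DP table for s1='geg' (len 3) and s2='bbd' (len 3):
       b  b  d
    0  1  2  3
  g 1  1  2  3
  e 2  2  2  3
  g 3  3  3  3
Edit distance = dp[3][3] = 3

3


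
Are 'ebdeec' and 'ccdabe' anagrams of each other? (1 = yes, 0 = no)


Sort characters of 'ebdeec': 'bcdeee'
Sort characters of 'ccdabe': 'abccde'
Sorted forms differ -> they are NOT anagrams
Result: 0

0


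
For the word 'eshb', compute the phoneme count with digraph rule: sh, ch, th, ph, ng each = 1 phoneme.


Parsing 'eshb' greedily, digraphs first:
  'e' -> vowel phoneme (phonemes so far: 1)
  'sh' -> digraph (1 consonant phoneme) (phonemes so far: 2)
  'b' -> consonant phoneme (phonemes so far: 3)
Total phonemes: 3

3


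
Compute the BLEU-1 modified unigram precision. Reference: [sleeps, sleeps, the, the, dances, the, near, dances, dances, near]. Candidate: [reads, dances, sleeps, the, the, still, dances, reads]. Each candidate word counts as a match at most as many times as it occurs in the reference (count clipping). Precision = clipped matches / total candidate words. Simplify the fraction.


Reference word counts: {'dances': 3, 'near': 2, 'sleeps': 2, 'the': 3}
Checking each candidate word (with clipping):
  'reads' -> not in reference -> no match (matches: 0)
  'dances' -> in reference (ref count 3, used 1/3) -> match (matches: 1)
  'sleeps' -> in reference (ref count 2, used 1/2) -> match (matches: 2)
  'the' -> in reference (ref count 3, used 1/3) -> match (matches: 3)
  'the' -> in reference (ref count 3, used 2/3) -> match (matches: 4)
  'still' -> not in reference -> no match (matches: 4)
  'dances' -> in reference (ref count 3, used 2/3) -> match (matches: 5)
  'reads' -> not in reference -> no match (matches: 5)
Clipped matches: 5, Candidate length: 8
Precision = 5/8

5/8


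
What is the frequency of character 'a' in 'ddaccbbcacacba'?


Scanning 'ddaccbbcacacba' for 'a':
  Position 2: 'a' -> MATCH (count: 1)
  Position 8: 'a' -> MATCH (count: 2)
  Position 10: 'a' -> MATCH (count: 3)
  Position 13: 'a' -> MATCH (count: 4)
Total occurrences of 'a': 4

4


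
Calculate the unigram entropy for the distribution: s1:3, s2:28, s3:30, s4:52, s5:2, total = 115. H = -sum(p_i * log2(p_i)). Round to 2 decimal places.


Computing entropy H = -sum(p_i * log2(p_i)):
  s1: p = 3/115 = 0.0261, -p*log2(p) = 0.1372
  s2: p = 28/115 = 0.2435, -p*log2(p) = 0.4962
  s3: p = 30/115 = 0.2609, -p*log2(p) = 0.5057
  s4: p = 52/115 = 0.4522, -p*log2(p) = 0.5178
  s5: p = 2/115 = 0.0174, -p*log2(p) = 0.1017
H = sum of terms = 1.7586
Rounded to 2 decimals: 1.76

1.76


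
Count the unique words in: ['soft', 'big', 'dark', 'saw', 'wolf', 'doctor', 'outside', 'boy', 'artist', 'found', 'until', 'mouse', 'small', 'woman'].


Listing all tokens and tracking unique types:
  Token 1: 'soft' -> NEW (unique so far: 1)
  Token 2: 'big' -> NEW (unique so far: 2)
  Token 3: 'dark' -> NEW (unique so far: 3)
  Token 4: 'saw' -> NEW (unique so far: 4)
  Token 5: 'wolf' -> NEW (unique so far: 5)
  Token 6: 'doctor' -> NEW (unique so far: 6)
  Token 7: 'outside' -> NEW (unique so far: 7)
  Token 8: 'boy' -> NEW (unique so far: 8)
  Token 9: 'artist' -> NEW (unique so far: 9)
  Token 10: 'found' -> NEW (unique so far: 10)
  Token 11: 'until' -> NEW (unique so far: 11)
  Token 12: 'mouse' -> NEW (unique so far: 12)
  Token 13: 'small' -> NEW (unique so far: 13)
  Token 14: 'woman' -> NEW (unique so far: 14)
Unique types: ('artist', 'big', 'boy', 'dark', 'doctor', 'found', 'mouse', 'outside', 'saw', 'small', 'soft', 'until', 'wolf', 'woman')
Vocabulary size: 14

14


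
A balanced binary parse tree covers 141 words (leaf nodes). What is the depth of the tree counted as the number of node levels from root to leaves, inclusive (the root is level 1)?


In a balanced binary tree with n leaves the deepest leaf is ceil(log2(n)) edges below the root,
so counting node levels inclusive of root and leaves gives ceil(log2(n)) + 1 levels.
log2(141) = 7.1396
ceil(7.1396) = 8
levels = 8 + 1 = 9

9


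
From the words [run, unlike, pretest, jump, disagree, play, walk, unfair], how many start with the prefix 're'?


Checking each word for prefix 're':
  'run' -> no (count: 0)
  'unlike' -> no (count: 0)
  'pretest' -> no (count: 0)
  'jump' -> no (count: 0)
  'disagree' -> no (count: 0)
  'play' -> no (count: 0)
  'walk' -> no (count: 0)
  'unfair' -> no (count: 0)
Total with prefix 're': 0

0


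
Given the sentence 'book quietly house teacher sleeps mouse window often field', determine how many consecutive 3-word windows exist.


Word trigrams from [9] words:
  Trigram 1: (book quietly house)
  Trigram 2: (quietly house teacher)
  Trigram 3: (house teacher sleeps)
  Trigram 4: (teacher sleeps mouse)
  Trigram 5: (sleeps mouse window)
  Trigram 6: (mouse window often)
  Trigram 7: (window often field)
Total word trigrams: 9 - 2 = 7

7


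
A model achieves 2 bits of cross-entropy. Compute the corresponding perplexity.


Perplexity formula: PP = 2^H
H = 2
PP = 2^2
Steps: 2^1 = 2, 2^2 = 4
PP = 4

4


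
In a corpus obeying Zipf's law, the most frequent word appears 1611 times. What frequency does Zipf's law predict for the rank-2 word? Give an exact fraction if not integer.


Zipf's law: freq(rank) = f1 / rank
f1 = 1611, rank = 2
freq = 1611 / 2
GCD(1611, 2) = 1
Simplified: 1611/2

1611/2


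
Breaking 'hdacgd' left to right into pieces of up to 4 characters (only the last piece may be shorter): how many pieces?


'hdacgd' has 6 characters.
Chunking with max size 4:
  Chunk 1: 'hdac' (positions 0-3)
  Chunk 2: 'gd' (positions 4-5)
Total chunks: ceil(6 / 4) = 2

2


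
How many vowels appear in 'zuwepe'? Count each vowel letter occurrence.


Scanning each character of 'zuwepe':
  Position 1: 'z' -> consonant (running count: 0)
  Position 2: 'u' -> vowel (running count: 1)
  Position 3: 'w' -> consonant (running count: 1)
  Position 4: 'e' -> vowel (running count: 2)
  Position 5: 'p' -> consonant (running count: 2)
  Position 6: 'e' -> vowel (running count: 3)
Total vowels: 3

3


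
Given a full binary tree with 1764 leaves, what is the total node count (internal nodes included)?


Leaf nodes (terminals): 1764
Internal nodes = n - 1 = 1764 - 1 = 1763
Total = leaves + internal = 1764 + 1763 = 3527

3527


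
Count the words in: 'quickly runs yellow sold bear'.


Counting words by splitting on spaces:
  Word 1: 'quickly'
  Word 2: 'runs'
  Word 3: 'yellow'
  Word 4: 'sold'
  Word 5: 'bear'
Total words: 5

5


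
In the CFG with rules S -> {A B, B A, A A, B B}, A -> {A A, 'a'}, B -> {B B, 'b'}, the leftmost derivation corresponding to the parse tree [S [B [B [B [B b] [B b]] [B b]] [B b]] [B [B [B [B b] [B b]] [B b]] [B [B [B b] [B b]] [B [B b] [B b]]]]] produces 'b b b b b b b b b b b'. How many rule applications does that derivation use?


Every bracketed nonterminal node [X ...] in the tree is produced by exactly one rule application.
Reading the tree off as a leftmost derivation:
  Step 1: S  =>  B B   (applied S -> B B)
  Step 2: B B  =>  B B B   (applied B -> B B)
  Step 3: B B B  =>  B B B B   (applied B -> B B)
  Step 4: B B B B  =>  B B B B B   (applied B -> B B)
  Step 5: B B B B B  =>  b B B B B   (applied B -> b)
  Step 6: b B B B B  =>  b b B B B   (applied B -> b)
  Step 7: b b B B B  =>  b b b B B   (applied B -> b)
  Step 8: b b b B B  =>  b b b b B   (applied B -> b)
  Step 9: b b b b B  =>  b b b b B B   (applied B -> B B)
  Step 10: b b b b B B  =>  b b b b B B B   (applied B -> B B)
  Step 11: b b b b B B B  =>  b b b b B B B B   (applied B -> B B)
  Step 12: b b b b B B B B  =>  b b b b b B B B   (applied B -> b)
  Step 13: b b b b b B B B  =>  b b b b b b B B   (applied B -> b)
  Step 14: b b b b b b B B  =>  b b b b b b b B   (applied B -> b)
  Step 15: b b b b b b b B  =>  b b b b b b b B B   (applied B -> B B)
  Step 16: b b b b b b b B B  =>  b b b b b b b B B B   (applied B -> B B)
  Step 17: b b b b b b b B B B  =>  b b b b b b b b B B   (applied B -> b)
  Step 18: b b b b b b b b B B  =>  b b b b b b b b b B   (applied B -> b)
  Step 19: b b b b b b b b b B  =>  b b b b b b b b b B B   (applied B -> B B)
  Step 20: b b b b b b b b b B B  =>  b b b b b b b b b b B   (applied B -> b)
  Step 21: b b b b b b b b b b B  =>  b b b b b b b b b b b   (applied B -> b)
Final yield: b b b b b b b b b b b
Total rewrite steps: 21

21
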